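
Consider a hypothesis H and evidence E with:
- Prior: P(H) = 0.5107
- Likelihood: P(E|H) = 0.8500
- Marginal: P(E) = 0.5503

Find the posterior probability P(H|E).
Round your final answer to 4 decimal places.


Using Bayes' theorem:

P(H|E) = P(E|H) × P(H) / P(E)
       = 0.8500 × 0.5107 / 0.5503
       = 0.43409500 / 0.5503
       = 0.7888

The evidence strengthens our belief in H.
Prior: 0.5107 → Posterior: 0.7888


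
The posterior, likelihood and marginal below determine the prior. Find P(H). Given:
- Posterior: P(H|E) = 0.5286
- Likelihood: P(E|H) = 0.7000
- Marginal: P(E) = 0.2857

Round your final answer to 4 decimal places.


From Bayes' theorem: P(H|E) = P(E|H) × P(H) / P(E)

Rearranging for P(H):
P(H) = P(H|E) × P(E) / P(E|H)
     = 0.5286 × 0.2857 / 0.7000
     = 0.15102102 / 0.7000
     = 0.2157


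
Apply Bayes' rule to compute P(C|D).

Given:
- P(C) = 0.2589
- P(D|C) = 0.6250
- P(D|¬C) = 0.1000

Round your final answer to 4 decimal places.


Bayes' theorem: P(C|D) = P(D|C) × P(C) / P(D)

Step 1: Calculate P(D) using law of total probability
P(D) = P(D|C)P(C) + P(D|¬C)P(¬C)
     = 0.6250 × 0.2589 + 0.1000 × 0.7411
     = 0.16181250 + 0.07411000
     = 0.23592250

Step 2: Apply Bayes' theorem
P(C|D) = P(D|C) × P(C) / P(D)
       = 0.16181250 / 0.23592250
       = 0.6859


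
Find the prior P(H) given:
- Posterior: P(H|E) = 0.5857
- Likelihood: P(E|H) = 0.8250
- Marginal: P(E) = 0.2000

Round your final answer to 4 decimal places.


From Bayes' theorem: P(H|E) = P(E|H) × P(H) / P(E)

Rearranging for P(H):
P(H) = P(H|E) × P(E) / P(E|H)
     = 0.5857 × 0.2000 / 0.8250
     = 0.11714000 / 0.8250
     = 0.1420


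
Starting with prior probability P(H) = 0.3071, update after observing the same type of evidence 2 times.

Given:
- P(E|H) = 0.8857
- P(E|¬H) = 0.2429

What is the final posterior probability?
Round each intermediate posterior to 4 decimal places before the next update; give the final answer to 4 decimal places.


Sequential Bayesian updating:

Initial prior: P(H) = 0.3071

Update 1:
  P(E) = 0.8857 × 0.3071 + 0.2429 × 0.6929 = 0.27199847 + 0.16830541 = 0.44030388
  P(H|E) = 0.27199847 / 0.44030388 = 0.6178

Update 2:
  P(E) = 0.8857 × 0.6178 + 0.2429 × 0.3822 = 0.54718546 + 0.09283638 = 0.64002184
  P(H|E) = 0.54718546 / 0.64002184 = 0.8549

Final posterior: 0.8549


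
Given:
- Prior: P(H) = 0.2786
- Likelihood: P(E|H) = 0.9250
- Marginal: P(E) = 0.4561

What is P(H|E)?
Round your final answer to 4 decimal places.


Using Bayes' theorem:

P(H|E) = P(E|H) × P(H) / P(E)
       = 0.9250 × 0.2786 / 0.4561
       = 0.25770500 / 0.4561
       = 0.5650

The evidence strengthens our belief in H.
Prior: 0.2786 → Posterior: 0.5650


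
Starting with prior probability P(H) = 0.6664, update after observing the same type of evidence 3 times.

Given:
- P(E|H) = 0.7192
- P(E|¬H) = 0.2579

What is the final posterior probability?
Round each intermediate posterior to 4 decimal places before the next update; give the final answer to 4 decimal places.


Sequential Bayesian updating:

Initial prior: P(H) = 0.6664

Update 1:
  P(E) = 0.7192 × 0.6664 + 0.2579 × 0.3336 = 0.47927488 + 0.08603544 = 0.56531032
  P(H|E) = 0.47927488 / 0.56531032 = 0.8478

Update 2:
  P(E) = 0.7192 × 0.8478 + 0.2579 × 0.1522 = 0.60973776 + 0.03925238 = 0.64899014
  P(H|E) = 0.60973776 / 0.64899014 = 0.9395

Update 3:
  P(E) = 0.7192 × 0.9395 + 0.2579 × 0.0605 = 0.67568840 + 0.01560295 = 0.69129135
  P(H|E) = 0.67568840 / 0.69129135 = 0.9774

Final posterior: 0.9774


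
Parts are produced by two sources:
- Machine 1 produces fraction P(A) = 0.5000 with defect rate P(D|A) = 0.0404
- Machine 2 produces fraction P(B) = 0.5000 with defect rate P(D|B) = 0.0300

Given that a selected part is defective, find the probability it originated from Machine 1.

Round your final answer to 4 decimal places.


Let A = from Machine 1, D = defective

Given:
- P(A) = 0.5000, P(B) = 0.5000
- P(D|A) = 0.0404, P(D|B) = 0.0300

Step 1: Find P(D)
P(D) = P(D|A)P(A) + P(D|B)P(B)
     = 0.0404 × 0.5000 + 0.0300 × 0.5000
     = 0.02020000 + 0.01500000
     = 0.03520000

Step 2: Apply Bayes' theorem
P(A|D) = P(D|A)P(A) / P(D)
       = 0.02020000 / 0.03520000
       = 0.5739


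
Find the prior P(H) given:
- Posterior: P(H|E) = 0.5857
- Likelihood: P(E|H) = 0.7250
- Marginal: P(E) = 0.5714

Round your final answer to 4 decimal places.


From Bayes' theorem: P(H|E) = P(E|H) × P(H) / P(E)

Rearranging for P(H):
P(H) = P(H|E) × P(E) / P(E|H)
     = 0.5857 × 0.5714 / 0.7250
     = 0.33466898 / 0.7250
     = 0.4616


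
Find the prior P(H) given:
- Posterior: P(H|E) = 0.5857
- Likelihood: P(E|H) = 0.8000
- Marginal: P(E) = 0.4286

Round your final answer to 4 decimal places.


From Bayes' theorem: P(H|E) = P(E|H) × P(H) / P(E)

Rearranging for P(H):
P(H) = P(H|E) × P(E) / P(E|H)
     = 0.5857 × 0.4286 / 0.8000
     = 0.25103102 / 0.8000
     = 0.3138


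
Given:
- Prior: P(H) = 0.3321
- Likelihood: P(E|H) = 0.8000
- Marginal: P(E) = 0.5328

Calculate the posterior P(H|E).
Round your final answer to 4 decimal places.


Using Bayes' theorem:

P(H|E) = P(E|H) × P(H) / P(E)
       = 0.8000 × 0.3321 / 0.5328
       = 0.26568000 / 0.5328
       = 0.4986

The evidence strengthens our belief in H.
Prior: 0.3321 → Posterior: 0.4986


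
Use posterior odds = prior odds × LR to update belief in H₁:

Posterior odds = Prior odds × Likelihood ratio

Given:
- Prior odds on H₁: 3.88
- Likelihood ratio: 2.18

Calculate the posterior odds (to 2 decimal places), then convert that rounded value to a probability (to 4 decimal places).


Step 1: Calculate posterior odds
Posterior odds = Prior odds × LR
               = 3.88 × 2.18
               = 8.46

Step 2: Convert to probability
P(H₁|E) = Posterior odds / (1 + Posterior odds)
       = 8.46 / (1 + 8.46)
       = 8.46 / 9.46
       = 0.8943

The evidence increased P(H₁) from 0.7951 to 0.8943.


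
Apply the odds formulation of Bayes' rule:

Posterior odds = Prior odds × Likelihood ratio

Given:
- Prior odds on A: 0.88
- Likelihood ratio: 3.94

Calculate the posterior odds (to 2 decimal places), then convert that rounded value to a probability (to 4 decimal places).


Step 1: Calculate posterior odds
Posterior odds = Prior odds × LR
               = 0.88 × 3.94
               = 3.47

Step 2: Convert to probability
P(A|E) = Posterior odds / (1 + Posterior odds)
       = 3.47 / (1 + 3.47)
       = 3.47 / 4.47
       = 0.7763

The evidence increased P(A) from 0.4681 to 0.7763.


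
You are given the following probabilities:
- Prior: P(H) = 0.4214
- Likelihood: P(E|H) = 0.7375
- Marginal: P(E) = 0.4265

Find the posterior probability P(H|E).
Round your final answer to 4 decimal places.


Using Bayes' theorem:

P(H|E) = P(E|H) × P(H) / P(E)
       = 0.7375 × 0.4214 / 0.4265
       = 0.31078250 / 0.4265
       = 0.7287

The evidence strengthens our belief in H.
Prior: 0.4214 → Posterior: 0.7287


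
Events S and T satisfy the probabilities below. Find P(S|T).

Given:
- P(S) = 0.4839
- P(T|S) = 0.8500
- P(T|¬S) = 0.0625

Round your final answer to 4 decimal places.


Bayes' theorem: P(S|T) = P(T|S) × P(S) / P(T)

Step 1: Calculate P(T) using law of total probability
P(T) = P(T|S)P(S) + P(T|¬S)P(¬S)
     = 0.8500 × 0.4839 + 0.0625 × 0.5161
     = 0.41131500 + 0.03225625
     = 0.44357125

Step 2: Apply Bayes' theorem
P(S|T) = P(T|S) × P(S) / P(T)
       = 0.41131500 / 0.44357125
       = 0.9273


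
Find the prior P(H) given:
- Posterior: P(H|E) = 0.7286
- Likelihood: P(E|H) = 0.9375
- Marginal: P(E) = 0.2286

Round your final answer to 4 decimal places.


From Bayes' theorem: P(H|E) = P(E|H) × P(H) / P(E)

Rearranging for P(H):
P(H) = P(H|E) × P(E) / P(E|H)
     = 0.7286 × 0.2286 / 0.9375
     = 0.16655796 / 0.9375
     = 0.1777


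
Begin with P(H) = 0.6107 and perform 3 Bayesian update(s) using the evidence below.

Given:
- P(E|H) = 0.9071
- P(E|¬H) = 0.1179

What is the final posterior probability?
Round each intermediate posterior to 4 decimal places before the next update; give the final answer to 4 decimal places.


Sequential Bayesian updating:

Initial prior: P(H) = 0.6107

Update 1:
  P(E) = 0.9071 × 0.6107 + 0.1179 × 0.3893 = 0.55396597 + 0.04589847 = 0.59986444
  P(H|E) = 0.55396597 / 0.59986444 = 0.9235

Update 2:
  P(E) = 0.9071 × 0.9235 + 0.1179 × 0.0765 = 0.83770685 + 0.00901935 = 0.84672620
  P(H|E) = 0.83770685 / 0.84672620 = 0.9893

Update 3:
  P(E) = 0.9071 × 0.9893 + 0.1179 × 0.0107 = 0.89739403 + 0.00126153 = 0.89865556
  P(H|E) = 0.89739403 / 0.89865556 = 0.9986

Final posterior: 0.9986


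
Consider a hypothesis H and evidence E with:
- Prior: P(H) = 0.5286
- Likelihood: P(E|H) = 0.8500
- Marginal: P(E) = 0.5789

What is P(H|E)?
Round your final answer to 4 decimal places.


Using Bayes' theorem:

P(H|E) = P(E|H) × P(H) / P(E)
       = 0.8500 × 0.5286 / 0.5789
       = 0.44931000 / 0.5789
       = 0.7761

The evidence strengthens our belief in H.
Prior: 0.5286 → Posterior: 0.7761


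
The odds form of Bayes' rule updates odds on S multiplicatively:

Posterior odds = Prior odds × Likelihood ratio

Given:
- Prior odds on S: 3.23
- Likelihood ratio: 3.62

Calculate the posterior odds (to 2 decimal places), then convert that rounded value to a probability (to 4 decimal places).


Step 1: Calculate posterior odds
Posterior odds = Prior odds × LR
               = 3.23 × 3.62
               = 11.69

Step 2: Convert to probability
P(S|E) = Posterior odds / (1 + Posterior odds)
       = 11.69 / (1 + 11.69)
       = 11.69 / 12.69
       = 0.9212

The evidence increased P(S) from 0.7636 to 0.9212.


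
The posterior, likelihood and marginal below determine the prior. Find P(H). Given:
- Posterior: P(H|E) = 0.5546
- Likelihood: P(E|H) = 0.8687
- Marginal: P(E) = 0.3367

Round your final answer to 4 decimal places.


From Bayes' theorem: P(H|E) = P(E|H) × P(H) / P(E)

Rearranging for P(H):
P(H) = P(H|E) × P(E) / P(E|H)
     = 0.5546 × 0.3367 / 0.8687
     = 0.18673382 / 0.8687
     = 0.2150


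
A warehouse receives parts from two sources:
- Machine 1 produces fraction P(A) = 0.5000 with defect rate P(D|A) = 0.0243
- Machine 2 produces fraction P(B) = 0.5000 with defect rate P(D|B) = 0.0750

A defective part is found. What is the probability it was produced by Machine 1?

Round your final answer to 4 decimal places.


Let A = from Machine 1, D = defective

Given:
- P(A) = 0.5000, P(B) = 0.5000
- P(D|A) = 0.0243, P(D|B) = 0.0750

Step 1: Find P(D)
P(D) = P(D|A)P(A) + P(D|B)P(B)
     = 0.0243 × 0.5000 + 0.0750 × 0.5000
     = 0.01215000 + 0.03750000
     = 0.04965000

Step 2: Apply Bayes' theorem
P(A|D) = P(D|A)P(A) / P(D)
       = 0.01215000 / 0.04965000
       = 0.2447


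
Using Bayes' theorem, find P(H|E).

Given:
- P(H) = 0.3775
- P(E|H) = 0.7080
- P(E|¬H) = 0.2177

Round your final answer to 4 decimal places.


Bayes' theorem: P(H|E) = P(E|H) × P(H) / P(E)

Step 1: Calculate P(E) using law of total probability
P(E) = P(E|H)P(H) + P(E|¬H)P(¬H)
     = 0.7080 × 0.3775 + 0.2177 × 0.6225
     = 0.26727000 + 0.13551825
     = 0.40278825

Step 2: Apply Bayes' theorem
P(H|E) = P(E|H) × P(H) / P(E)
       = 0.26727000 / 0.40278825
       = 0.6635


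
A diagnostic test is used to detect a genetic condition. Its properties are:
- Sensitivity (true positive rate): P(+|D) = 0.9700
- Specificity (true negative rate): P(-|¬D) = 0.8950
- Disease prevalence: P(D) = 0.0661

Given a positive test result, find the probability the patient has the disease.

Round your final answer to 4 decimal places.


Let D = has disease, + = positive test

Given:
- P(D) = 0.0661 (prevalence)
- P(+|D) = 0.9700 (sensitivity)
- P(-|¬D) = 0.8950 (specificity)
- P(+|¬D) = 0.1050 (false positive rate = 1 - specificity)

Step 1: Find P(+)
P(+) = P(+|D)P(D) + P(+|¬D)P(¬D)
     = 0.9700 × 0.0661 + 0.1050 × 0.9339
     = 0.06411700 + 0.09805950
     = 0.16217650

Step 2: Apply Bayes' theorem for P(D|+)
P(D|+) = P(+|D)P(D) / P(+)
       = 0.06411700 / 0.16217650
       = 0.3954


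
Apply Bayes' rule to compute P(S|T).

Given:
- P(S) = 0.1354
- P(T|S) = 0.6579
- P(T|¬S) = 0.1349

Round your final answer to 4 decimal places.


Bayes' theorem: P(S|T) = P(T|S) × P(S) / P(T)

Step 1: Calculate P(T) using law of total probability
P(T) = P(T|S)P(S) + P(T|¬S)P(¬S)
     = 0.6579 × 0.1354 + 0.1349 × 0.8646
     = 0.08907966 + 0.11663454
     = 0.20571420

Step 2: Apply Bayes' theorem
P(S|T) = P(T|S) × P(S) / P(T)
       = 0.08907966 / 0.20571420
       = 0.4330


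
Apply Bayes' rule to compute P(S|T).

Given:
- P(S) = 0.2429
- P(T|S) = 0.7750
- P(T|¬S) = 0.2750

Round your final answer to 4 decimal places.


Bayes' theorem: P(S|T) = P(T|S) × P(S) / P(T)

Step 1: Calculate P(T) using law of total probability
P(T) = P(T|S)P(S) + P(T|¬S)P(¬S)
     = 0.7750 × 0.2429 + 0.2750 × 0.7571
     = 0.18824750 + 0.20820250
     = 0.39645000

Step 2: Apply Bayes' theorem
P(S|T) = P(T|S) × P(S) / P(T)
       = 0.18824750 / 0.39645000
       = 0.4748


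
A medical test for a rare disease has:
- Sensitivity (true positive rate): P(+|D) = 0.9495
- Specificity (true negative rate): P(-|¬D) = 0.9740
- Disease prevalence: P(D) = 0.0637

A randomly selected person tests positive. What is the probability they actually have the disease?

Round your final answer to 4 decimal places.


Let D = has disease, + = positive test

Given:
- P(D) = 0.0637 (prevalence)
- P(+|D) = 0.9495 (sensitivity)
- P(-|¬D) = 0.9740 (specificity)
- P(+|¬D) = 0.0260 (false positive rate = 1 - specificity)

Step 1: Find P(+)
P(+) = P(+|D)P(D) + P(+|¬D)P(¬D)
     = 0.9495 × 0.0637 + 0.0260 × 0.9363
     = 0.06048315 + 0.02434380
     = 0.08482695

Step 2: Apply Bayes' theorem for P(D|+)
P(D|+) = P(+|D)P(D) / P(+)
       = 0.06048315 / 0.08482695
       = 0.7130


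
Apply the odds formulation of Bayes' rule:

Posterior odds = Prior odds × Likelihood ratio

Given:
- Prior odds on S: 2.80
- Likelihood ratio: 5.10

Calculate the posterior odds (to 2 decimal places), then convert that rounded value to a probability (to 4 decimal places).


Step 1: Calculate posterior odds
Posterior odds = Prior odds × LR
               = 2.80 × 5.10
               = 14.28

Step 2: Convert to probability
P(S|E) = Posterior odds / (1 + Posterior odds)
       = 14.28 / (1 + 14.28)
       = 14.28 / 15.28
       = 0.9346

The evidence increased P(S) from 0.7368 to 0.9346.


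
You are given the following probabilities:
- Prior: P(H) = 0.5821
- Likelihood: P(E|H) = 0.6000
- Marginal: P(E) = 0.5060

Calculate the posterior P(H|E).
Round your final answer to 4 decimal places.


Using Bayes' theorem:

P(H|E) = P(E|H) × P(H) / P(E)
       = 0.6000 × 0.5821 / 0.5060
       = 0.34926000 / 0.5060
       = 0.6902

The evidence strengthens our belief in H.
Prior: 0.5821 → Posterior: 0.6902


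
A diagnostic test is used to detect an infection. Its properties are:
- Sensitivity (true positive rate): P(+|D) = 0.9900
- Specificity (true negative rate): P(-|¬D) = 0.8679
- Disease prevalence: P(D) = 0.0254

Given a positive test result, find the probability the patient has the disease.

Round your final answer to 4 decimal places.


Let D = has disease, + = positive test

Given:
- P(D) = 0.0254 (prevalence)
- P(+|D) = 0.9900 (sensitivity)
- P(-|¬D) = 0.8679 (specificity)
- P(+|¬D) = 0.1321 (false positive rate = 1 - specificity)

Step 1: Find P(+)
P(+) = P(+|D)P(D) + P(+|¬D)P(¬D)
     = 0.9900 × 0.0254 + 0.1321 × 0.9746
     = 0.02514600 + 0.12874466
     = 0.15389066

Step 2: Apply Bayes' theorem for P(D|+)
P(D|+) = P(+|D)P(D) / P(+)
       = 0.02514600 / 0.15389066
       = 0.1634


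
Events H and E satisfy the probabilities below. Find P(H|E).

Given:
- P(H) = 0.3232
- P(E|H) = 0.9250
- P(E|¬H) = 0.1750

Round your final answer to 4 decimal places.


Bayes' theorem: P(H|E) = P(E|H) × P(H) / P(E)

Step 1: Calculate P(E) using law of total probability
P(E) = P(E|H)P(H) + P(E|¬H)P(¬H)
     = 0.9250 × 0.3232 + 0.1750 × 0.6768
     = 0.29896000 + 0.11844000
     = 0.41740000

Step 2: Apply Bayes' theorem
P(H|E) = P(E|H) × P(H) / P(E)
       = 0.29896000 / 0.41740000
       = 0.7162


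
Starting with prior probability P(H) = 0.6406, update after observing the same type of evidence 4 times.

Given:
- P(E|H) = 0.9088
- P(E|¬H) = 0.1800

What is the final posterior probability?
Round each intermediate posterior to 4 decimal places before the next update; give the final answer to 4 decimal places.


Sequential Bayesian updating:

Initial prior: P(H) = 0.6406

Update 1:
  P(E) = 0.9088 × 0.6406 + 0.1800 × 0.3594 = 0.58217728 + 0.06469200 = 0.64686928
  P(H|E) = 0.58217728 / 0.64686928 = 0.9000

Update 2:
  P(E) = 0.9088 × 0.9000 + 0.1800 × 0.1000 = 0.81792000 + 0.01800000 = 0.83592000
  P(H|E) = 0.81792000 / 0.83592000 = 0.9785

Update 3:
  P(E) = 0.9088 × 0.9785 + 0.1800 × 0.0215 = 0.88926080 + 0.00387000 = 0.89313080
  P(H|E) = 0.88926080 / 0.89313080 = 0.9957

Update 4:
  P(E) = 0.9088 × 0.9957 + 0.1800 × 0.0043 = 0.90489216 + 0.00077400 = 0.90566616
  P(H|E) = 0.90489216 / 0.90566616 = 0.9991

Final posterior: 0.9991


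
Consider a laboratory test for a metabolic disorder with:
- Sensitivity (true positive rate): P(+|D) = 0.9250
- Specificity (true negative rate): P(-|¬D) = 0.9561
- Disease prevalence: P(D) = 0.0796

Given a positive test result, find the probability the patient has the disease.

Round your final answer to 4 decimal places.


Let D = has disease, + = positive test

Given:
- P(D) = 0.0796 (prevalence)
- P(+|D) = 0.9250 (sensitivity)
- P(-|¬D) = 0.9561 (specificity)
- P(+|¬D) = 0.0439 (false positive rate = 1 - specificity)

Step 1: Find P(+)
P(+) = P(+|D)P(D) + P(+|¬D)P(¬D)
     = 0.9250 × 0.0796 + 0.0439 × 0.9204
     = 0.07363000 + 0.04040556
     = 0.11403556

Step 2: Apply Bayes' theorem for P(D|+)
P(D|+) = P(+|D)P(D) / P(+)
       = 0.07363000 / 0.11403556
       = 0.6457


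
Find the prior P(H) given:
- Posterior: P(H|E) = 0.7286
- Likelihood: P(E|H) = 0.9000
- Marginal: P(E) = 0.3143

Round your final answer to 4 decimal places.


From Bayes' theorem: P(H|E) = P(E|H) × P(H) / P(E)

Rearranging for P(H):
P(H) = P(H|E) × P(E) / P(E|H)
     = 0.7286 × 0.3143 / 0.9000
     = 0.22899898 / 0.9000
     = 0.2544


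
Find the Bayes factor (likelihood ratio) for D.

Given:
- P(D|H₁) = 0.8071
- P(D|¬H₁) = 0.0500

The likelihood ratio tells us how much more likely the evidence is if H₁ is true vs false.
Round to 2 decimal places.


Likelihood Ratio (LR) = P(D|H₁) / P(D|¬H₁)

LR = 0.8071 / 0.0500
   = 16.14

The evidence is 16.14 times more likely if H₁ is true than if H₁ is false.
Because LR exceeds 1, D is evidence for H₁.


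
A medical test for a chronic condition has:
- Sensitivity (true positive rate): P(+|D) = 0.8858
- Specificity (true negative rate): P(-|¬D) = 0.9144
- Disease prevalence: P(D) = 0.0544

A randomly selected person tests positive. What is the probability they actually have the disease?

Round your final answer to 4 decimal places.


Let D = has disease, + = positive test

Given:
- P(D) = 0.0544 (prevalence)
- P(+|D) = 0.8858 (sensitivity)
- P(-|¬D) = 0.9144 (specificity)
- P(+|¬D) = 0.0856 (false positive rate = 1 - specificity)

Step 1: Find P(+)
P(+) = P(+|D)P(D) + P(+|¬D)P(¬D)
     = 0.8858 × 0.0544 + 0.0856 × 0.9456
     = 0.04818752 + 0.08094336
     = 0.12913088

Step 2: Apply Bayes' theorem for P(D|+)
P(D|+) = P(+|D)P(D) / P(+)
       = 0.04818752 / 0.12913088
       = 0.3732


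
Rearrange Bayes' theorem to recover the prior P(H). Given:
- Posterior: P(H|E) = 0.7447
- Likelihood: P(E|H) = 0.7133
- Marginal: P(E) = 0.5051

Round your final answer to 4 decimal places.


From Bayes' theorem: P(H|E) = P(E|H) × P(H) / P(E)

Rearranging for P(H):
P(H) = P(H|E) × P(E) / P(E|H)
     = 0.7447 × 0.5051 / 0.7133
     = 0.37614797 / 0.7133
     = 0.5273


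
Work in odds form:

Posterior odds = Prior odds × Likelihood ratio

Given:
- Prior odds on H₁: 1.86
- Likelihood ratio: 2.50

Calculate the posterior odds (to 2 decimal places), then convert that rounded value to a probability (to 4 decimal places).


Step 1: Calculate posterior odds
Posterior odds = Prior odds × LR
               = 1.86 × 2.50
               = 4.65

Step 2: Convert to probability
P(H₁|E) = Posterior odds / (1 + Posterior odds)
       = 4.65 / (1 + 4.65)
       = 4.65 / 5.65
       = 0.8230

The evidence increased P(H₁) from 0.6503 to 0.8230.


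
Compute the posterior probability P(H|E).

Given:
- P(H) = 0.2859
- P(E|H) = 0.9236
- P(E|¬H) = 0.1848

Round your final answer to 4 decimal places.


Bayes' theorem: P(H|E) = P(E|H) × P(H) / P(E)

Step 1: Calculate P(E) using law of total probability
P(E) = P(E|H)P(H) + P(E|¬H)P(¬H)
     = 0.9236 × 0.2859 + 0.1848 × 0.7141
     = 0.26405724 + 0.13196568
     = 0.39602292

Step 2: Apply Bayes' theorem
P(H|E) = P(E|H) × P(H) / P(E)
       = 0.26405724 / 0.39602292
       = 0.6668


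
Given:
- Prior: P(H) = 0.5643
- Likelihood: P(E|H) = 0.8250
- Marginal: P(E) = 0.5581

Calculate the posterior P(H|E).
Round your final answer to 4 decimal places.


Using Bayes' theorem:

P(H|E) = P(E|H) × P(H) / P(E)
       = 0.8250 × 0.5643 / 0.5581
       = 0.46554750 / 0.5581
       = 0.8342

The evidence strengthens our belief in H.
Prior: 0.5643 → Posterior: 0.8342


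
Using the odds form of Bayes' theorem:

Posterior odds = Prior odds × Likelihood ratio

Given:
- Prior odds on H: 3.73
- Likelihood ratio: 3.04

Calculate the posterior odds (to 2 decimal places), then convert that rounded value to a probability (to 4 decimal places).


Step 1: Calculate posterior odds
Posterior odds = Prior odds × LR
               = 3.73 × 3.04
               = 11.34

Step 2: Convert to probability
P(H|E) = Posterior odds / (1 + Posterior odds)
       = 11.34 / (1 + 11.34)
       = 11.34 / 12.34
       = 0.9190

The evidence increased P(H) from 0.7886 to 0.9190.


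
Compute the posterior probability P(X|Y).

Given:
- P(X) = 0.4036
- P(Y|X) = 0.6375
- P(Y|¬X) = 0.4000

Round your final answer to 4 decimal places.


Bayes' theorem: P(X|Y) = P(Y|X) × P(X) / P(Y)

Step 1: Calculate P(Y) using law of total probability
P(Y) = P(Y|X)P(X) + P(Y|¬X)P(¬X)
     = 0.6375 × 0.4036 + 0.4000 × 0.5964
     = 0.25729500 + 0.23856000
     = 0.49585500

Step 2: Apply Bayes' theorem
P(X|Y) = P(Y|X) × P(X) / P(Y)
       = 0.25729500 / 0.49585500
       = 0.5189


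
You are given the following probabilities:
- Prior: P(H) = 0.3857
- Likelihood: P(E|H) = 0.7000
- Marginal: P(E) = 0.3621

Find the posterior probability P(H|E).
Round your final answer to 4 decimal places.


Using Bayes' theorem:

P(H|E) = P(E|H) × P(H) / P(E)
       = 0.7000 × 0.3857 / 0.3621
       = 0.26999000 / 0.3621
       = 0.7456

The evidence strengthens our belief in H.
Prior: 0.3857 → Posterior: 0.7456


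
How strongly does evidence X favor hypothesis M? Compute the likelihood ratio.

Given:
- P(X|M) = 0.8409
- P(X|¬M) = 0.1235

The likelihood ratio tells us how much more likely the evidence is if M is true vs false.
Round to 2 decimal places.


Likelihood Ratio (LR) = P(X|M) / P(X|¬M)

LR = 0.8409 / 0.1235
   = 6.81

The evidence is 6.81 times more likely if M is true than if M is false.
Since LR > 1, the evidence supports M over ¬M.


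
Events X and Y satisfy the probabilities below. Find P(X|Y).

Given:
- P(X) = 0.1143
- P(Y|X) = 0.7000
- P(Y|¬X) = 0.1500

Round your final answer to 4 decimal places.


Bayes' theorem: P(X|Y) = P(Y|X) × P(X) / P(Y)

Step 1: Calculate P(Y) using law of total probability
P(Y) = P(Y|X)P(X) + P(Y|¬X)P(¬X)
     = 0.7000 × 0.1143 + 0.1500 × 0.8857
     = 0.08001000 + 0.13285500
     = 0.21286500

Step 2: Apply Bayes' theorem
P(X|Y) = P(Y|X) × P(X) / P(Y)
       = 0.08001000 / 0.21286500
       = 0.3759


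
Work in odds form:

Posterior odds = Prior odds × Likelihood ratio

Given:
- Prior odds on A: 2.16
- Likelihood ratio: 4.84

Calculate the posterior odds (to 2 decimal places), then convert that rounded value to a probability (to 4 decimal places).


Step 1: Calculate posterior odds
Posterior odds = Prior odds × LR
               = 2.16 × 4.84
               = 10.45

Step 2: Convert to probability
P(A|E) = Posterior odds / (1 + Posterior odds)
       = 10.45 / (1 + 10.45)
       = 10.45 / 11.45
       = 0.9127

The evidence increased P(A) from 0.6835 to 0.9127.


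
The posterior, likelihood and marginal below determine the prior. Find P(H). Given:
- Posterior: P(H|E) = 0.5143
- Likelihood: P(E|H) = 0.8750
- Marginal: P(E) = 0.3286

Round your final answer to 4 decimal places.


From Bayes' theorem: P(H|E) = P(E|H) × P(H) / P(E)

Rearranging for P(H):
P(H) = P(H|E) × P(E) / P(E|H)
     = 0.5143 × 0.3286 / 0.8750
     = 0.16899898 / 0.8750
     = 0.1931


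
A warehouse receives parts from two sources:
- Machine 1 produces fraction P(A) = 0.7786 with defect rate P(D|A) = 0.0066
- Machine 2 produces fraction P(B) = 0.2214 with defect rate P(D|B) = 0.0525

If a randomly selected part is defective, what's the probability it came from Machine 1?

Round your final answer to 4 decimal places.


Let A = from Machine 1, D = defective

Given:
- P(A) = 0.7786, P(B) = 0.2214
- P(D|A) = 0.0066, P(D|B) = 0.0525

Step 1: Find P(D)
P(D) = P(D|A)P(A) + P(D|B)P(B)
     = 0.0066 × 0.7786 + 0.0525 × 0.2214
     = 0.00513876 + 0.01162350
     = 0.01676226

Step 2: Apply Bayes' theorem
P(A|D) = P(D|A)P(A) / P(D)
       = 0.00513876 / 0.01676226
       = 0.3066


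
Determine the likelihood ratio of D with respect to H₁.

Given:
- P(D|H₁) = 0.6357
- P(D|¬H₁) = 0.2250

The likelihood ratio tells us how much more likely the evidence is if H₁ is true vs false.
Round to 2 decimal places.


Likelihood Ratio (LR) = P(D|H₁) / P(D|¬H₁)

LR = 0.6357 / 0.2250
   = 2.83

The evidence is 2.83 times more likely if H₁ is true than if H₁ is false.
Since LR > 1, the evidence supports H₁ over ¬H₁.


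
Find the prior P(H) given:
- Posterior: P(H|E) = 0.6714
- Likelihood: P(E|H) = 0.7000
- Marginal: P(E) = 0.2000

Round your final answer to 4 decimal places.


From Bayes' theorem: P(H|E) = P(E|H) × P(H) / P(E)

Rearranging for P(H):
P(H) = P(H|E) × P(E) / P(E|H)
     = 0.6714 × 0.2000 / 0.7000
     = 0.13428000 / 0.7000
     = 0.1918


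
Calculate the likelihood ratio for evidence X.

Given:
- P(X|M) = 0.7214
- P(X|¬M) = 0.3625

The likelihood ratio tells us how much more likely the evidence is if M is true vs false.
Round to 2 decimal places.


Likelihood Ratio (LR) = P(X|M) / P(X|¬M)

LR = 0.7214 / 0.3625
   = 1.99

The evidence is 1.99 times more likely if M is true than if M is false.
LR > 1, so observing X raises the odds in favor of M.


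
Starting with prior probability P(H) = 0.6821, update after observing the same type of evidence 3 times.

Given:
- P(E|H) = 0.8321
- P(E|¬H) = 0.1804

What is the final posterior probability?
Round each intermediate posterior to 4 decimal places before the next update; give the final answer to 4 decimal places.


Sequential Bayesian updating:

Initial prior: P(H) = 0.6821

Update 1:
  P(E) = 0.8321 × 0.6821 + 0.1804 × 0.3179 = 0.56757541 + 0.05734916 = 0.62492457
  P(H|E) = 0.56757541 / 0.62492457 = 0.9082

Update 2:
  P(E) = 0.8321 × 0.9082 + 0.1804 × 0.0918 = 0.75571322 + 0.01656072 = 0.77227394
  P(H|E) = 0.75571322 / 0.77227394 = 0.9786

Update 3:
  P(E) = 0.8321 × 0.9786 + 0.1804 × 0.0214 = 0.81429306 + 0.00386056 = 0.81815362
  P(H|E) = 0.81429306 / 0.81815362 = 0.9953

Final posterior: 0.9953


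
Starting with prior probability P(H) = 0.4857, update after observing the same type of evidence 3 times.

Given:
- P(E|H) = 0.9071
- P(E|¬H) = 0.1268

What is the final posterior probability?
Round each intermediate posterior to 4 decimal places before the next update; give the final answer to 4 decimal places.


Sequential Bayesian updating:

Initial prior: P(H) = 0.4857

Update 1:
  P(E) = 0.9071 × 0.4857 + 0.1268 × 0.5143 = 0.44057847 + 0.06521324 = 0.50579171
  P(H|E) = 0.44057847 / 0.50579171 = 0.8711

Update 2:
  P(E) = 0.9071 × 0.8711 + 0.1268 × 0.1289 = 0.79017481 + 0.01634452 = 0.80651933
  P(H|E) = 0.79017481 / 0.80651933 = 0.9797

Update 3:
  P(E) = 0.9071 × 0.9797 + 0.1268 × 0.0203 = 0.88868587 + 0.00257404 = 0.89125991
  P(H|E) = 0.88868587 / 0.89125991 = 0.9971

Final posterior: 0.9971


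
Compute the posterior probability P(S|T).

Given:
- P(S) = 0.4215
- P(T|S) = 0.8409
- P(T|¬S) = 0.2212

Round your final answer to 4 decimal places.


Bayes' theorem: P(S|T) = P(T|S) × P(S) / P(T)

Step 1: Calculate P(T) using law of total probability
P(T) = P(T|S)P(S) + P(T|¬S)P(¬S)
     = 0.8409 × 0.4215 + 0.2212 × 0.5785
     = 0.35443935 + 0.12796420
     = 0.48240355

Step 2: Apply Bayes' theorem
P(S|T) = P(T|S) × P(S) / P(T)
       = 0.35443935 / 0.48240355
       = 0.7347


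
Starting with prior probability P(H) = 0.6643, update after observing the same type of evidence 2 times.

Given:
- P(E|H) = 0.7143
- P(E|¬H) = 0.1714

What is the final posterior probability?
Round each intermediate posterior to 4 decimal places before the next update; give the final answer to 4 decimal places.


Sequential Bayesian updating:

Initial prior: P(H) = 0.6643

Update 1:
  P(E) = 0.7143 × 0.6643 + 0.1714 × 0.3357 = 0.47450949 + 0.05753898 = 0.53204847
  P(H|E) = 0.47450949 / 0.53204847 = 0.8919

Update 2:
  P(E) = 0.7143 × 0.8919 + 0.1714 × 0.1081 = 0.63708417 + 0.01852834 = 0.65561251
  P(H|E) = 0.63708417 / 0.65561251 = 0.9717

Final posterior: 0.9717


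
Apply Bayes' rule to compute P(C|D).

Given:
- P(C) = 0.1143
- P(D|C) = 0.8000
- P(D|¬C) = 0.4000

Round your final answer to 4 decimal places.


Bayes' theorem: P(C|D) = P(D|C) × P(C) / P(D)

Step 1: Calculate P(D) using law of total probability
P(D) = P(D|C)P(C) + P(D|¬C)P(¬C)
     = 0.8000 × 0.1143 + 0.4000 × 0.8857
     = 0.09144000 + 0.35428000
     = 0.44572000

Step 2: Apply Bayes' theorem
P(C|D) = P(D|C) × P(C) / P(D)
       = 0.09144000 / 0.44572000
       = 0.2052


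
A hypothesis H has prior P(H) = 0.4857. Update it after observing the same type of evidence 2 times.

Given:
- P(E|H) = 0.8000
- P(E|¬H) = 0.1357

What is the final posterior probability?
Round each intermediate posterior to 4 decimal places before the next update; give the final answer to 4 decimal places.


Sequential Bayesian updating:

Initial prior: P(H) = 0.4857

Update 1:
  P(E) = 0.8000 × 0.4857 + 0.1357 × 0.5143 = 0.38856000 + 0.06979051 = 0.45835051
  P(H|E) = 0.38856000 / 0.45835051 = 0.8477

Update 2:
  P(E) = 0.8000 × 0.8477 + 0.1357 × 0.1523 = 0.67816000 + 0.02066711 = 0.69882711
  P(H|E) = 0.67816000 / 0.69882711 = 0.9704

Final posterior: 0.9704


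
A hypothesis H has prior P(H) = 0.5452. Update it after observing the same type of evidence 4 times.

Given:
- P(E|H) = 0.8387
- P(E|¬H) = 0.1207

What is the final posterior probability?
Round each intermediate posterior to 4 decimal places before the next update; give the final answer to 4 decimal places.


Sequential Bayesian updating:

Initial prior: P(H) = 0.5452

Update 1:
  P(E) = 0.8387 × 0.5452 + 0.1207 × 0.4548 = 0.45725924 + 0.05489436 = 0.51215360
  P(H|E) = 0.45725924 / 0.51215360 = 0.8928

Update 2:
  P(E) = 0.8387 × 0.8928 + 0.1207 × 0.1072 = 0.74879136 + 0.01293904 = 0.76173040
  P(H|E) = 0.74879136 / 0.76173040 = 0.9830

Update 3:
  P(E) = 0.8387 × 0.9830 + 0.1207 × 0.0170 = 0.82444210 + 0.00205190 = 0.82649400
  P(H|E) = 0.82444210 / 0.82649400 = 0.9975

Update 4:
  P(E) = 0.8387 × 0.9975 + 0.1207 × 0.0025 = 0.83660325 + 0.00030175 = 0.83690500
  P(H|E) = 0.83660325 / 0.83690500 = 0.9996

Final posterior: 0.9996


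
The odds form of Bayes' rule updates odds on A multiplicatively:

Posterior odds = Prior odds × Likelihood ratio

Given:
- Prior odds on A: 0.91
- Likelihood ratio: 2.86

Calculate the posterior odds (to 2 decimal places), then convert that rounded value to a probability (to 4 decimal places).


Step 1: Calculate posterior odds
Posterior odds = Prior odds × LR
               = 0.91 × 2.86
               = 2.60

Step 2: Convert to probability
P(A|E) = Posterior odds / (1 + Posterior odds)
       = 2.60 / (1 + 2.60)
       = 2.60 / 3.60
       = 0.7222

The evidence increased P(A) from 0.4764 to 0.7222.


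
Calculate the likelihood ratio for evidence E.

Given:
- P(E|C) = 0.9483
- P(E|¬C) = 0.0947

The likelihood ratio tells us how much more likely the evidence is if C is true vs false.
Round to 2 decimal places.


Likelihood Ratio (LR) = P(E|C) / P(E|¬C)

LR = 0.9483 / 0.0947
   = 10.01

The evidence is 10.01 times more likely if C is true than if C is false.
Because LR exceeds 1, E is evidence for C.


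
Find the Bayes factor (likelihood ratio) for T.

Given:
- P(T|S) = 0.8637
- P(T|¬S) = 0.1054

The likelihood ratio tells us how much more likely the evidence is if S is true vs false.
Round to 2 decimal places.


Likelihood Ratio (LR) = P(T|S) / P(T|¬S)

LR = 0.8637 / 0.1054
   = 8.19

The evidence is 8.19 times more likely if S is true than if S is false.
Since LR > 1, the evidence supports S over ¬S.


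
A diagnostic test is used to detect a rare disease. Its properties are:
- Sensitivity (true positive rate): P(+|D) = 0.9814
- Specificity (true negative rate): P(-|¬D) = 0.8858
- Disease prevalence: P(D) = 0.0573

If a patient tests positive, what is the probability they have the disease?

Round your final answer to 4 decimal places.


Let D = has disease, + = positive test

Given:
- P(D) = 0.0573 (prevalence)
- P(+|D) = 0.9814 (sensitivity)
- P(-|¬D) = 0.8858 (specificity)
- P(+|¬D) = 0.1142 (false positive rate = 1 - specificity)

Step 1: Find P(+)
P(+) = P(+|D)P(D) + P(+|¬D)P(¬D)
     = 0.9814 × 0.0573 + 0.1142 × 0.9427
     = 0.05623422 + 0.10765634
     = 0.16389056

Step 2: Apply Bayes' theorem for P(D|+)
P(D|+) = P(+|D)P(D) / P(+)
       = 0.05623422 / 0.16389056
       = 0.3431


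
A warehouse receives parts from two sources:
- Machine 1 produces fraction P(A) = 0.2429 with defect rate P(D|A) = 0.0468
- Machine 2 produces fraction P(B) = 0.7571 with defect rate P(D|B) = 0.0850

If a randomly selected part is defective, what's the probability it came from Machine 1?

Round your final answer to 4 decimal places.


Let A = from Machine 1, D = defective

Given:
- P(A) = 0.2429, P(B) = 0.7571
- P(D|A) = 0.0468, P(D|B) = 0.0850

Step 1: Find P(D)
P(D) = P(D|A)P(A) + P(D|B)P(B)
     = 0.0468 × 0.2429 + 0.0850 × 0.7571
     = 0.01136772 + 0.06435350
     = 0.07572122

Step 2: Apply Bayes' theorem
P(A|D) = P(D|A)P(A) / P(D)
       = 0.01136772 / 0.07572122
       = 0.1501


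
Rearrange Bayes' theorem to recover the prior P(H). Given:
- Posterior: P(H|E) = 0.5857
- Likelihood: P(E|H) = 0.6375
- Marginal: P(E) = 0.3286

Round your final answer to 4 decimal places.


From Bayes' theorem: P(H|E) = P(E|H) × P(H) / P(E)

Rearranging for P(H):
P(H) = P(H|E) × P(E) / P(E|H)
     = 0.5857 × 0.3286 / 0.6375
     = 0.19246102 / 0.6375
     = 0.3019


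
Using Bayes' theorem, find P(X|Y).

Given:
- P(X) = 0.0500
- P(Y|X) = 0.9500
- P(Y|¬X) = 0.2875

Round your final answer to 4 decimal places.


Bayes' theorem: P(X|Y) = P(Y|X) × P(X) / P(Y)

Step 1: Calculate P(Y) using law of total probability
P(Y) = P(Y|X)P(X) + P(Y|¬X)P(¬X)
     = 0.9500 × 0.0500 + 0.2875 × 0.9500
     = 0.04750000 + 0.27312500
     = 0.32062500

Step 2: Apply Bayes' theorem
P(X|Y) = P(Y|X) × P(X) / P(Y)
       = 0.04750000 / 0.32062500
       = 0.1481


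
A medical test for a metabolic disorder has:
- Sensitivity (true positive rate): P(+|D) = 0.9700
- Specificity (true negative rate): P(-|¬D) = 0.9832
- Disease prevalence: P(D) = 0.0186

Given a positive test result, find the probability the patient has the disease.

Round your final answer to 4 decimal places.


Let D = has disease, + = positive test

Given:
- P(D) = 0.0186 (prevalence)
- P(+|D) = 0.9700 (sensitivity)
- P(-|¬D) = 0.9832 (specificity)
- P(+|¬D) = 0.0168 (false positive rate = 1 - specificity)

Step 1: Find P(+)
P(+) = P(+|D)P(D) + P(+|¬D)P(¬D)
     = 0.9700 × 0.0186 + 0.0168 × 0.9814
     = 0.01804200 + 0.01648752
     = 0.03452952

Step 2: Apply Bayes' theorem for P(D|+)
P(D|+) = P(+|D)P(D) / P(+)
       = 0.01804200 / 0.03452952
       = 0.5225


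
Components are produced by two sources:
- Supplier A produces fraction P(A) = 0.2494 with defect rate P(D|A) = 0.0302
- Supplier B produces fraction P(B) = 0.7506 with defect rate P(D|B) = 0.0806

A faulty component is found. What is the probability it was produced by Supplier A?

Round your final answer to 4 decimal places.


Let A = from Supplier A, D = faulty

Given:
- P(A) = 0.2494, P(B) = 0.7506
- P(D|A) = 0.0302, P(D|B) = 0.0806

Step 1: Find P(D)
P(D) = P(D|A)P(A) + P(D|B)P(B)
     = 0.0302 × 0.2494 + 0.0806 × 0.7506
     = 0.00753188 + 0.06049836
     = 0.06803024

Step 2: Apply Bayes' theorem
P(A|D) = P(D|A)P(A) / P(D)
       = 0.00753188 / 0.06803024
       = 0.1107


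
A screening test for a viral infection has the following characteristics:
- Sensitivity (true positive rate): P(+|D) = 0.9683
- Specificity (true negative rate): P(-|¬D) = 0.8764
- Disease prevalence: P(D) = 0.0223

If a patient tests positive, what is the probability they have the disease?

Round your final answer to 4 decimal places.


Let D = has disease, + = positive test

Given:
- P(D) = 0.0223 (prevalence)
- P(+|D) = 0.9683 (sensitivity)
- P(-|¬D) = 0.8764 (specificity)
- P(+|¬D) = 0.1236 (false positive rate = 1 - specificity)

Step 1: Find P(+)
P(+) = P(+|D)P(D) + P(+|¬D)P(¬D)
     = 0.9683 × 0.0223 + 0.1236 × 0.9777
     = 0.02159309 + 0.12084372
     = 0.14243681

Step 2: Apply Bayes' theorem for P(D|+)
P(D|+) = P(+|D)P(D) / P(+)
       = 0.02159309 / 0.14243681
       = 0.1516


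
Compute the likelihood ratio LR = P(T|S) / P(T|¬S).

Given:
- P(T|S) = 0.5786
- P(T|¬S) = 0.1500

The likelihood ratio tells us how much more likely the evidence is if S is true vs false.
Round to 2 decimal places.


Likelihood Ratio (LR) = P(T|S) / P(T|¬S)

LR = 0.5786 / 0.1500
   = 3.86

The evidence is 3.86 times more likely if S is true than if S is false.
LR > 1, so observing T raises the odds in favor of S.


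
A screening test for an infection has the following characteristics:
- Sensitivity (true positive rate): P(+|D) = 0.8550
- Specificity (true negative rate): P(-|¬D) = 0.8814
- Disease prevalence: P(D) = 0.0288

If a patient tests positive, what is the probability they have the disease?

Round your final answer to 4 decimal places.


Let D = has disease, + = positive test

Given:
- P(D) = 0.0288 (prevalence)
- P(+|D) = 0.8550 (sensitivity)
- P(-|¬D) = 0.8814 (specificity)
- P(+|¬D) = 0.1186 (false positive rate = 1 - specificity)

Step 1: Find P(+)
P(+) = P(+|D)P(D) + P(+|¬D)P(¬D)
     = 0.8550 × 0.0288 + 0.1186 × 0.9712
     = 0.02462400 + 0.11518432
     = 0.13980832

Step 2: Apply Bayes' theorem for P(D|+)
P(D|+) = P(+|D)P(D) / P(+)
       = 0.02462400 / 0.13980832
       = 0.1761


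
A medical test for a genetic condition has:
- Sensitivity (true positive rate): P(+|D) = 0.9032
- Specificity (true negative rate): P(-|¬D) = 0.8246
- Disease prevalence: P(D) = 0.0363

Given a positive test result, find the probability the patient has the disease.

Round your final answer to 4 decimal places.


Let D = has disease, + = positive test

Given:
- P(D) = 0.0363 (prevalence)
- P(+|D) = 0.9032 (sensitivity)
- P(-|¬D) = 0.8246 (specificity)
- P(+|¬D) = 0.1754 (false positive rate = 1 - specificity)

Step 1: Find P(+)
P(+) = P(+|D)P(D) + P(+|¬D)P(¬D)
     = 0.9032 × 0.0363 + 0.1754 × 0.9637
     = 0.03278616 + 0.16903298
     = 0.20181914

Step 2: Apply Bayes' theorem for P(D|+)
P(D|+) = P(+|D)P(D) / P(+)
       = 0.03278616 / 0.20181914
       = 0.1625


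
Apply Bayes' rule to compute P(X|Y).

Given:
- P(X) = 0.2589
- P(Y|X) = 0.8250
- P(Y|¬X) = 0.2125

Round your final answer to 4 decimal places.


Bayes' theorem: P(X|Y) = P(Y|X) × P(X) / P(Y)

Step 1: Calculate P(Y) using law of total probability
P(Y) = P(Y|X)P(X) + P(Y|¬X)P(¬X)
     = 0.8250 × 0.2589 + 0.2125 × 0.7411
     = 0.21359250 + 0.15748375
     = 0.37107625

Step 2: Apply Bayes' theorem
P(X|Y) = P(Y|X) × P(X) / P(Y)
       = 0.21359250 / 0.37107625
       = 0.5756
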